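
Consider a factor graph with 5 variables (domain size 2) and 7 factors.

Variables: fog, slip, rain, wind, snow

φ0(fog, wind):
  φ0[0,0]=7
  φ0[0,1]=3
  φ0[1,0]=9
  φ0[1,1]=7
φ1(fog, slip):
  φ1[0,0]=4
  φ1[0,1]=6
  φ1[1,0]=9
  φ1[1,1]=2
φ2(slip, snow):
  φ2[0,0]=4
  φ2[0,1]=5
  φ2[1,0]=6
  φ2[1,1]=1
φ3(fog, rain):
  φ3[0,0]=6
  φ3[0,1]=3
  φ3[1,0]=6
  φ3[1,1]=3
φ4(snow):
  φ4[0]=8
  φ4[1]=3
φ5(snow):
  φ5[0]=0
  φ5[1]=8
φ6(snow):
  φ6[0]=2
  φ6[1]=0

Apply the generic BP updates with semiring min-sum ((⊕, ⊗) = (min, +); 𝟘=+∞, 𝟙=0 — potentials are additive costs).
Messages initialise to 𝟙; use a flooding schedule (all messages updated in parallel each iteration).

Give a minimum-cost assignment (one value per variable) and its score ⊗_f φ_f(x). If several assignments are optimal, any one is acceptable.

assignment: (fog=0, slip=0, rain=1, wind=1, snow=0); score = 24

init: all messages = 𝟙 over 2 values
r1 m[φ0→fog] = [3, 7]
r1 m[φ0→wind] = [7, 3]
r1 m[φ1→fog] = [4, 2]
r1 m[φ1→slip] = [4, 2]
r1 m[φ2→slip] = [4, 1]
r1 m[φ2→snow] = [4, 1]
r1 m[φ3→fog] = [3, 3]
r1 m[φ3→rain] = [6, 3]
r1 m[φ4→snow] = [8, 3]
r1 m[φ5→snow] = [0, 8]
r1 m[φ6→snow] = [2, 0]
r1 m[fog→φ0] = [0, 0]
r1 m[fog→φ1] = [0, 0]
r1 m[fog→φ3] = [0, 0]
r1 m[slip→φ1] = [0, 0]
r1 m[slip→φ2] = [0, 0]
r1 m[rain→φ3] = [0, 0]
r1 m[wind→φ0] = [0, 0]
r1 m[snow→φ2] = [0, 0]
r1 m[snow→φ4] = [0, 0]
r1 m[snow→φ5] = [0, 0]
r1 m[snow→φ6] = [0, 0]
r2 m[φ0→fog] = [3, 7]
r2 m[φ0→wind] = [7, 3]
r2 m[φ1→fog] = [4, 2]
r2 m[φ1→slip] = [4, 2]
r2 m[φ2→slip] = [4, 1]
r2 m[φ2→snow] = [4, 1]
r2 m[φ3→fog] = [3, 3]
r2 m[φ3→rain] = [6, 3]
r2 m[φ4→snow] = [8, 3]
r2 m[φ5→snow] = [0, 8]
r2 m[φ6→snow] = [2, 0]
r2 m[fog→φ0] = [7, 5]
r2 m[fog→φ1] = [6, 10]
r2 m[fog→φ3] = [7, 9]
r2 m[slip→φ1] = [4, 1]
r2 m[slip→φ2] = [4, 2]
r2 m[rain→φ3] = [0, 0]
r2 m[wind→φ0] = [0, 0]
r2 m[snow→φ2] = [10, 11]
r2 m[snow→φ4] = [6, 9]
r2 m[snow→φ5] = [14, 4]
r2 m[snow→φ6] = [12, 12]
r3 m[φ0→fog] = [3, 7]
r3 m[φ0→wind] = [14, 10]
r3 m[φ1→fog] = [7, 3]
r3 m[φ1→slip] = [10, 12]
r3 m[φ2→slip] = [14, 12]
r3 m[φ2→snow] = [8, 3]
r3 m[φ3→fog] = [3, 3]
r3 m[φ3→rain] = [13, 10]
r3 m[φ4→snow] = [8, 3]
r3 m[φ5→snow] = [0, 8]
r3 m[φ6→snow] = [2, 0]
r3 m[fog→φ0] = [7, 5]
r3 m[fog→φ1] = [6, 10]
r3 m[fog→φ3] = [7, 9]
r3 m[slip→φ1] = [4, 1]
r3 m[slip→φ2] = [4, 2]
r3 m[rain→φ3] = [0, 0]
r3 m[wind→φ0] = [0, 0]
r3 m[snow→φ2] = [10, 11]
r3 m[snow→φ4] = [6, 9]
r3 m[snow→φ5] = [14, 4]
r3 m[snow→φ6] = [12, 12]
r4 m[φ0→fog] = [3, 7]
r4 m[φ0→wind] = [14, 10]
r4 m[φ1→fog] = [7, 3]
r4 m[φ1→slip] = [10, 12]
r4 m[φ2→slip] = [14, 12]
r4 m[φ2→snow] = [8, 3]
r4 m[φ3→fog] = [3, 3]
r4 m[φ3→rain] = [13, 10]
r4 m[φ4→snow] = [8, 3]
r4 m[φ5→snow] = [0, 8]
r4 m[φ6→snow] = [2, 0]
r4 m[fog→φ0] = [10, 6]
r4 m[fog→φ1] = [6, 10]
r4 m[fog→φ3] = [10, 10]
r4 m[slip→φ1] = [14, 12]
r4 m[slip→φ2] = [10, 12]
r4 m[rain→φ3] = [0, 0]
r4 m[wind→φ0] = [0, 0]
r4 m[snow→φ2] = [10, 11]
r4 m[snow→φ4] = [10, 11]
r4 m[snow→φ5] = [18, 6]
r4 m[snow→φ6] = [16, 14]
r5 m[φ0→fog] = [3, 7]
r5 m[φ0→wind] = [15, 13]
r5 m[φ1→fog] = [18, 14]
r5 m[φ1→slip] = [10, 12]
r5 m[φ2→slip] = [14, 12]
r5 m[φ2→snow] = [14, 13]
r5 m[φ3→fog] = [3, 3]
r5 m[φ3→rain] = [16, 13]
r5 m[φ4→snow] = [8, 3]
r5 m[φ5→snow] = [0, 8]
r5 m[φ6→snow] = [2, 0]
r5 m[fog→φ0] = [10, 6]
r5 m[fog→φ1] = [6, 10]
r5 m[fog→φ3] = [10, 10]
r5 m[slip→φ1] = [14, 12]
r5 m[slip→φ2] = [10, 12]
r5 m[rain→φ3] = [0, 0]
r5 m[wind→φ0] = [0, 0]
r5 m[snow→φ2] = [10, 11]
r5 m[snow→φ4] = [10, 11]
r5 m[snow→φ5] = [18, 6]
r5 m[snow→φ6] = [16, 14]
r6 m[φ0→fog] = [3, 7]
r6 m[φ0→wind] = [15, 13]
r6 m[φ1→fog] = [18, 14]
r6 m[φ1→slip] = [10, 12]
r6 m[φ2→slip] = [14, 12]
r6 m[φ2→snow] = [14, 13]
r6 m[φ3→fog] = [3, 3]
r6 m[φ3→rain] = [16, 13]
r6 m[φ4→snow] = [8, 3]
r6 m[φ5→snow] = [0, 8]
r6 m[φ6→snow] = [2, 0]
r6 m[fog→φ0] = [21, 17]
r6 m[fog→φ1] = [6, 10]
r6 m[fog→φ3] = [21, 21]
r6 m[slip→φ1] = [14, 12]
r6 m[slip→φ2] = [10, 12]
r6 m[rain→φ3] = [0, 0]
r6 m[wind→φ0] = [0, 0]
r6 m[snow→φ2] = [10, 11]
r6 m[snow→φ4] = [16, 21]
r6 m[snow→φ5] = [24, 16]
r6 m[snow→φ6] = [22, 24]
r7 m[φ0→fog] = [3, 7]
r7 m[φ0→wind] = [26, 24]
r7 m[φ1→fog] = [18, 14]
r7 m[φ1→slip] = [10, 12]
r7 m[φ2→slip] = [14, 12]
r7 m[φ2→snow] = [14, 13]
r7 m[φ3→fog] = [3, 3]
r7 m[φ3→rain] = [27, 24]
r7 m[φ4→snow] = [8, 3]
r7 m[φ5→snow] = [0, 8]
r7 m[φ6→snow] = [2, 0]
r7 m[fog→φ0] = [21, 17]
r7 m[fog→φ1] = [6, 10]
r7 m[fog→φ3] = [21, 21]
r7 m[slip→φ1] = [14, 12]
r7 m[slip→φ2] = [10, 12]
r7 m[rain→φ3] = [0, 0]
r7 m[wind→φ0] = [0, 0]
r7 m[snow→φ2] = [10, 11]
r7 m[snow→φ4] = [16, 21]
r7 m[snow→φ5] = [24, 16]
r7 m[snow→φ6] = [22, 24]
r8 m[φ0→fog] = [3, 7]
r8 m[φ0→wind] = [26, 24]
r8 m[φ1→fog] = [18, 14]
r8 m[φ1→slip] = [10, 12]
r8 m[φ2→slip] = [14, 12]
r8 m[φ2→snow] = [14, 13]
r8 m[φ3→fog] = [3, 3]
r8 m[φ3→rain] = [27, 24]
r8 m[φ4→snow] = [8, 3]
r8 m[φ5→snow] = [0, 8]
r8 m[φ6→snow] = [2, 0]
r8 m[fog→φ0] = [21, 17]
r8 m[fog→φ1] = [6, 10]
r8 m[fog→φ3] = [21, 21]
r8 m[slip→φ1] = [14, 12]
r8 m[slip→φ2] = [10, 12]
r8 m[rain→φ3] = [0, 0]
r8 m[wind→φ0] = [0, 0]
r8 m[snow→φ2] = [10, 11]
r8 m[snow→φ4] = [16, 21]
r8 m[snow→φ5] = [24, 16]
r8 m[snow→φ6] = [22, 24]
fixed point reached at round 8
traceback from fog: (fog=0, slip=0, rain=1, wind=1, snow=0), score=24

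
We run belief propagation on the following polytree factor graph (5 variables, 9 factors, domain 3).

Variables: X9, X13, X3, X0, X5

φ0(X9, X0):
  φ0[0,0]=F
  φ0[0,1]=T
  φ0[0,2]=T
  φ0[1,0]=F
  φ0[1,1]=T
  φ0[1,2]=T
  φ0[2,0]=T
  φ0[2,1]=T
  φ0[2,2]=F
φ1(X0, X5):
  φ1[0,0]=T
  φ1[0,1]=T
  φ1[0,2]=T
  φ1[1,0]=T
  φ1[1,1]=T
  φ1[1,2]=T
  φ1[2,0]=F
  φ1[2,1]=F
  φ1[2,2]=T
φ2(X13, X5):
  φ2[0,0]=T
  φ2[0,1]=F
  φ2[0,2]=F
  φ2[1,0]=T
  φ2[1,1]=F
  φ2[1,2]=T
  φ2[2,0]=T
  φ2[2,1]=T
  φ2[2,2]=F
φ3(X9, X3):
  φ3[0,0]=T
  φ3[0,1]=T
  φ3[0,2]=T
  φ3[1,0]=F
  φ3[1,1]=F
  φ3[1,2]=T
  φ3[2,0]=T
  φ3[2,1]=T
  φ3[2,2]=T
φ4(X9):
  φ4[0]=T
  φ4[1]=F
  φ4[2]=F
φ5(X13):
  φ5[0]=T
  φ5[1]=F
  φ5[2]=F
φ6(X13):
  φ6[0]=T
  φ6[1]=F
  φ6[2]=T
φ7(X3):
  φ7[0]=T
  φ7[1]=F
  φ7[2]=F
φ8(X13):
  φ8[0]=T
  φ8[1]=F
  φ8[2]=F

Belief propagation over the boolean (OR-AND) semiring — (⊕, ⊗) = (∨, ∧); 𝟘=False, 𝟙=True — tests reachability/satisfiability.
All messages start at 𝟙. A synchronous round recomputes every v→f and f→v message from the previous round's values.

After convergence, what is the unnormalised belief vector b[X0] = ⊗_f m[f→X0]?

b[X0] = [F, T, F]

init: all messages = 𝟙 over 3 values
r1 m[φ0→X9] = [T, T, T]
r1 m[φ0→X0] = [T, T, T]
r1 m[φ1→X0] = [T, T, T]
r1 m[φ1→X5] = [T, T, T]
r1 m[φ2→X13] = [T, T, T]
r1 m[φ2→X5] = [T, T, T]
r1 m[φ3→X9] = [T, T, T]
r1 m[φ3→X3] = [T, T, T]
r1 m[φ4→X9] = [T, F, F]
r1 m[φ5→X13] = [T, F, F]
r1 m[φ6→X13] = [T, F, T]
r1 m[φ7→X3] = [T, F, F]
r1 m[φ8→X13] = [T, F, F]
r1 m[X9→φ0] = [T, T, T]
r1 m[X9→φ3] = [T, T, T]
r1 m[X9→φ4] = [T, T, T]
r1 m[X13→φ2] = [T, T, T]
r1 m[X13→φ5] = [T, T, T]
r1 m[X13→φ6] = [T, T, T]
r1 m[X13→φ8] = [T, T, T]
r1 m[X3→φ3] = [T, T, T]
r1 m[X3→φ7] = [T, T, T]
r1 m[X0→φ0] = [T, T, T]
r1 m[X0→φ1] = [T, T, T]
r1 m[X5→φ1] = [T, T, T]
r1 m[X5→φ2] = [T, T, T]
r2 m[φ0→X9] = [T, T, T]
r2 m[φ0→X0] = [T, T, T]
r2 m[φ1→X0] = [T, T, T]
r2 m[φ1→X5] = [T, T, T]
r2 m[φ2→X13] = [T, T, T]
r2 m[φ2→X5] = [T, T, T]
r2 m[φ3→X9] = [T, T, T]
r2 m[φ3→X3] = [T, T, T]
r2 m[φ4→X9] = [T, F, F]
r2 m[φ5→X13] = [T, F, F]
r2 m[φ6→X13] = [T, F, T]
r2 m[φ7→X3] = [T, F, F]
r2 m[φ8→X13] = [T, F, F]
r2 m[X9→φ0] = [T, F, F]
r2 m[X9→φ3] = [T, F, F]
r2 m[X9→φ4] = [T, T, T]
r2 m[X13→φ2] = [T, F, F]
r2 m[X13→φ5] = [T, F, F]
r2 m[X13→φ6] = [T, F, F]
r2 m[X13→φ8] = [T, F, F]
r2 m[X3→φ3] = [T, F, F]
r2 m[X3→φ7] = [T, T, T]
r2 m[X0→φ0] = [T, T, T]
r2 m[X0→φ1] = [T, T, T]
r2 m[X5→φ1] = [T, T, T]
r2 m[X5→φ2] = [T, T, T]
r3 m[φ0→X9] = [T, T, T]
r3 m[φ0→X0] = [F, T, T]
r3 m[φ1→X0] = [T, T, T]
r3 m[φ1→X5] = [T, T, T]
r3 m[φ2→X13] = [T, T, T]
r3 m[φ2→X5] = [T, F, F]
r3 m[φ3→X9] = [T, F, T]
r3 m[φ3→X3] = [T, T, T]
r3 m[φ4→X9] = [T, F, F]
r3 m[φ5→X13] = [T, F, F]
r3 m[φ6→X13] = [T, F, T]
r3 m[φ7→X3] = [T, F, F]
r3 m[φ8→X13] = [T, F, F]
r3 m[X9→φ0] = [T, F, F]
r3 m[X9→φ3] = [T, F, F]
r3 m[X9→φ4] = [T, T, T]
r3 m[X13→φ2] = [T, F, F]
r3 m[X13→φ5] = [T, F, F]
r3 m[X13→φ6] = [T, F, F]
r3 m[X13→φ8] = [T, F, F]
r3 m[X3→φ3] = [T, F, F]
r3 m[X3→φ7] = [T, T, T]
r3 m[X0→φ0] = [T, T, T]
r3 m[X0→φ1] = [T, T, T]
r3 m[X5→φ1] = [T, T, T]
r3 m[X5→φ2] = [T, T, T]
r4 m[φ0→X9] = [T, T, T]
r4 m[φ0→X0] = [F, T, T]
r4 m[φ1→X0] = [T, T, T]
r4 m[φ1→X5] = [T, T, T]
r4 m[φ2→X13] = [T, T, T]
r4 m[φ2→X5] = [T, F, F]
r4 m[φ3→X9] = [T, F, T]
r4 m[φ3→X3] = [T, T, T]
r4 m[φ4→X9] = [T, F, F]
r4 m[φ5→X13] = [T, F, F]
r4 m[φ6→X13] = [T, F, T]
r4 m[φ7→X3] = [T, F, F]
r4 m[φ8→X13] = [T, F, F]
r4 m[X9→φ0] = [T, F, F]
r4 m[X9→φ3] = [T, F, F]
r4 m[X9→φ4] = [T, F, T]
r4 m[X13→φ2] = [T, F, F]
r4 m[X13→φ5] = [T, F, F]
r4 m[X13→φ6] = [T, F, F]
r4 m[X13→φ8] = [T, F, F]
r4 m[X3→φ3] = [T, F, F]
r4 m[X3→φ7] = [T, T, T]
r4 m[X0→φ0] = [T, T, T]
r4 m[X0→φ1] = [F, T, T]
r4 m[X5→φ1] = [T, F, F]
r4 m[X5→φ2] = [T, T, T]
r5 m[φ0→X9] = [T, T, T]
r5 m[φ0→X0] = [F, T, T]
r5 m[φ1→X0] = [T, T, F]
r5 m[φ1→X5] = [T, T, T]
r5 m[φ2→X13] = [T, T, T]
r5 m[φ2→X5] = [T, F, F]
r5 m[φ3→X9] = [T, F, T]
r5 m[φ3→X3] = [T, T, T]
r5 m[φ4→X9] = [T, F, F]
r5 m[φ5→X13] = [T, F, F]
r5 m[φ6→X13] = [T, F, T]
r5 m[φ7→X3] = [T, F, F]
r5 m[φ8→X13] = [T, F, F]
r5 m[X9→φ0] = [T, F, F]
r5 m[X9→φ3] = [T, F, F]
r5 m[X9→φ4] = [T, F, T]
r5 m[X13→φ2] = [T, F, F]
r5 m[X13→φ5] = [T, F, F]
r5 m[X13→φ6] = [T, F, F]
r5 m[X13→φ8] = [T, F, F]
r5 m[X3→φ3] = [T, F, F]
r5 m[X3→φ7] = [T, T, T]
r5 m[X0→φ0] = [T, T, T]
r5 m[X0→φ1] = [F, T, T]
r5 m[X5→φ1] = [T, F, F]
r5 m[X5→φ2] = [T, T, T]
r6 m[φ0→X9] = [T, T, T]
r6 m[φ0→X0] = [F, T, T]
r6 m[φ1→X0] = [T, T, F]
r6 m[φ1→X5] = [T, T, T]
r6 m[φ2→X13] = [T, T, T]
r6 m[φ2→X5] = [T, F, F]
r6 m[φ3→X9] = [T, F, T]
r6 m[φ3→X3] = [T, T, T]
r6 m[φ4→X9] = [T, F, F]
r6 m[φ5→X13] = [T, F, F]
r6 m[φ6→X13] = [T, F, T]
r6 m[φ7→X3] = [T, F, F]
r6 m[φ8→X13] = [T, F, F]
r6 m[X9→φ0] = [T, F, F]
r6 m[X9→φ3] = [T, F, F]
r6 m[X9→φ4] = [T, F, T]
r6 m[X13→φ2] = [T, F, F]
r6 m[X13→φ5] = [T, F, F]
r6 m[X13→φ6] = [T, F, F]
r6 m[X13→φ8] = [T, F, F]
r6 m[X3→φ3] = [T, F, F]
r6 m[X3→φ7] = [T, T, T]
r6 m[X0→φ0] = [T, T, F]
r6 m[X0→φ1] = [F, T, T]
r6 m[X5→φ1] = [T, F, F]
r6 m[X5→φ2] = [T, T, T]
r7 m[φ0→X9] = [T, T, T]
r7 m[φ0→X0] = [F, T, T]
r7 m[φ1→X0] = [T, T, F]
r7 m[φ1→X5] = [T, T, T]
r7 m[φ2→X13] = [T, T, T]
r7 m[φ2→X5] = [T, F, F]
r7 m[φ3→X9] = [T, F, T]
r7 m[φ3→X3] = [T, T, T]
r7 m[φ4→X9] = [T, F, F]
r7 m[φ5→X13] = [T, F, F]
r7 m[φ6→X13] = [T, F, T]
r7 m[φ7→X3] = [T, F, F]
r7 m[φ8→X13] = [T, F, F]
r7 m[X9→φ0] = [T, F, F]
r7 m[X9→φ3] = [T, F, F]
r7 m[X9→φ4] = [T, F, T]
r7 m[X13→φ2] = [T, F, F]
r7 m[X13→φ5] = [T, F, F]
r7 m[X13→φ6] = [T, F, F]
r7 m[X13→φ8] = [T, F, F]
r7 m[X3→φ3] = [T, F, F]
r7 m[X3→φ7] = [T, T, T]
r7 m[X0→φ0] = [T, T, F]
r7 m[X0→φ1] = [F, T, T]
r7 m[X5→φ1] = [T, F, F]
r7 m[X5→φ2] = [T, T, T]
fixed point reached at round 7
b[X0] = ⊗ incoming = [F, T, F]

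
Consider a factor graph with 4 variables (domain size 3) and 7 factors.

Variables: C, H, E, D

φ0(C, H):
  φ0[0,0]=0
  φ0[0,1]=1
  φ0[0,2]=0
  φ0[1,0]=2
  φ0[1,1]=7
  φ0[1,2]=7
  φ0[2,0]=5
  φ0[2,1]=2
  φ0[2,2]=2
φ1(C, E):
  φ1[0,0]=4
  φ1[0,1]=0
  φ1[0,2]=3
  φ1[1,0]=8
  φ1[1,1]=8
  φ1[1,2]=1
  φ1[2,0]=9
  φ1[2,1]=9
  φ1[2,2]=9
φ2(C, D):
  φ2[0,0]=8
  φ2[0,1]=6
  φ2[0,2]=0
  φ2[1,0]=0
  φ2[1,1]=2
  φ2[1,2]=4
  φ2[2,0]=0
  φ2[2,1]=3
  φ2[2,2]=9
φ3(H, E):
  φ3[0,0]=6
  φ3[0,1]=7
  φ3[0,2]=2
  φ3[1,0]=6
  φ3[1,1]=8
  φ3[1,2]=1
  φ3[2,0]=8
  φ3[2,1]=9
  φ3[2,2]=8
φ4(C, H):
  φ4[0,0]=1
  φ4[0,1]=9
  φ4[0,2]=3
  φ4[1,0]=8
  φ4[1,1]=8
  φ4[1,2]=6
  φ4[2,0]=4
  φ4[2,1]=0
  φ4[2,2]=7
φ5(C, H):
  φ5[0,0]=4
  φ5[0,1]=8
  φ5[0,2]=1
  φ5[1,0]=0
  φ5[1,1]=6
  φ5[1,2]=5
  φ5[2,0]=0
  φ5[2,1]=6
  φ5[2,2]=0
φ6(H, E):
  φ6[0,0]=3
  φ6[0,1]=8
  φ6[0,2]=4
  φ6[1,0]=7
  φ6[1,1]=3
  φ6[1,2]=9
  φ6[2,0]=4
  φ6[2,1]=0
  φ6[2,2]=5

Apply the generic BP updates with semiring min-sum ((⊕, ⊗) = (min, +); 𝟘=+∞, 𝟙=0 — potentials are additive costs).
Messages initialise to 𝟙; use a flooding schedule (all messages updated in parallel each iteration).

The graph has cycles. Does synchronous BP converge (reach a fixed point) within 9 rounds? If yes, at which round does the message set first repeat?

init: all messages = 𝟙 over 3 values
r1 m[φ0→C] = [0, 2, 2]
r1 m[φ0→H] = [0, 1, 0]
r1 m[φ1→C] = [0, 1, 9]
r1 m[φ1→E] = [4, 0, 1]
r1 m[φ2→C] = [0, 0, 0]
r1 m[φ2→D] = [0, 2, 0]
r1 m[φ3→H] = [2, 1, 8]
r1 m[φ3→E] = [6, 7, 1]
r1 m[φ4→C] = [1, 6, 0]
r1 m[φ4→H] = [1, 0, 3]
r1 m[φ5→C] = [1, 0, 0]
r1 m[φ5→H] = [0, 6, 0]
r1 m[φ6→H] = [3, 3, 0]
r1 m[φ6→E] = [3, 0, 4]
r1 m[C→φ0] = [0, 0, 0]
r1 m[C→φ1] = [0, 0, 0]
r1 m[C→φ2] = [0, 0, 0]
r1 m[C→φ4] = [0, 0, 0]
r1 m[C→φ5] = [0, 0, 0]
r1 m[H→φ0] = [0, 0, 0]
r1 m[H→φ3] = [0, 0, 0]
r1 m[H→φ4] = [0, 0, 0]
r1 m[H→φ5] = [0, 0, 0]
r1 m[H→φ6] = [0, 0, 0]
r1 m[E→φ1] = [0, 0, 0]
r1 m[E→φ3] = [0, 0, 0]
r1 m[E→φ6] = [0, 0, 0]
r1 m[D→φ2] = [0, 0, 0]
r2 m[φ0→C] = [0, 2, 2]
r2 m[φ0→H] = [0, 1, 0]
r2 m[φ1→C] = [0, 1, 9]
r2 m[φ1→E] = [4, 0, 1]
r2 m[φ2→C] = [0, 0, 0]
r2 m[φ2→D] = [0, 2, 0]
r2 m[φ3→H] = [2, 1, 8]
r2 m[φ3→E] = [6, 7, 1]
r2 m[φ4→C] = [1, 6, 0]
r2 m[φ4→H] = [1, 0, 3]
r2 m[φ5→C] = [1, 0, 0]
r2 m[φ5→H] = [0, 6, 0]
r2 m[φ6→H] = [3, 3, 0]
r2 m[φ6→E] = [3, 0, 4]
r2 m[C→φ0] = [2, 7, 9]
r2 m[C→φ1] = [2, 8, 2]
r2 m[C→φ2] = [2, 9, 11]
r2 m[C→φ4] = [1, 3, 11]
r2 m[C→φ5] = [1, 9, 11]
r2 m[H→φ0] = [6, 10, 11]
r2 m[H→φ3] = [4, 10, 3]
r2 m[H→φ4] = [5, 11, 8]
r2 m[H→φ5] = [6, 5, 11]
r2 m[H→φ6] = [3, 8, 11]
r2 m[E→φ1] = [9, 7, 5]
r2 m[E→φ3] = [7, 0, 5]
r2 m[E→φ6] = [10, 7, 2]
r2 m[D→φ2] = [0, 0, 0]
r3 m[φ0→C] = [6, 8, 11]
r3 m[φ0→H] = [2, 3, 2]
r3 m[φ1→C] = [7, 6, 14]
r3 m[φ1→E] = [6, 2, 5]
r3 m[φ2→C] = [0, 0, 0]
r3 m[φ2→D] = [9, 8, 2]
r3 m[φ3→H] = [7, 6, 9]
r3 m[φ3→E] = [10, 11, 6]
r3 m[φ4→C] = [6, 13, 9]
r3 m[φ4→H] = [2, 10, 4]
r3 m[φ5→C] = [10, 6, 6]
r3 m[φ5→H] = [5, 9, 2]
r3 m[φ6→H] = [6, 10, 7]
r3 m[φ6→E] = [6, 11, 7]
r3 m[C→φ0] = [2, 7, 9]
r3 m[C→φ1] = [2, 8, 2]
r3 m[C→φ2] = [2, 9, 11]
r3 m[C→φ4] = [1, 3, 11]
r3 m[C→φ5] = [1, 9, 11]
r3 m[H→φ0] = [6, 10, 11]
r3 m[H→φ3] = [4, 10, 3]
r3 m[H→φ4] = [5, 11, 8]
r3 m[H→φ5] = [6, 5, 11]
r3 m[H→φ6] = [3, 8, 11]
r3 m[E→φ1] = [9, 7, 5]
r3 m[E→φ3] = [7, 0, 5]
r3 m[E→φ6] = [10, 7, 2]
r3 m[D→φ2] = [0, 0, 0]
r4 m[φ0→C] = [6, 8, 11]
r4 m[φ0→H] = [2, 3, 2]
r4 m[φ1→C] = [7, 6, 14]
r4 m[φ1→E] = [6, 2, 5]
r4 m[φ2→C] = [0, 0, 0]
r4 m[φ2→D] = [9, 8, 2]
r4 m[φ3→H] = [7, 6, 9]
r4 m[φ3→E] = [10, 11, 6]
r4 m[φ4→C] = [6, 13, 9]
r4 m[φ4→H] = [2, 10, 4]
r4 m[φ5→C] = [10, 6, 6]
r4 m[φ5→H] = [5, 9, 2]
r4 m[φ6→H] = [6, 10, 7]
r4 m[φ6→E] = [6, 11, 7]
r4 m[C→φ0] = [23, 25, 29]
r4 m[C→φ1] = [22, 27, 26]
r4 m[C→φ2] = [29, 33, 40]
r4 m[C→φ4] = [23, 20, 31]
r4 m[C→φ5] = [19, 27, 34]
r4 m[H→φ0] = [20, 35, 22]
r4 m[H→φ3] = [15, 32, 15]
r4 m[H→φ4] = [20, 28, 20]
r4 m[H→φ5] = [17, 29, 22]
r4 m[H→φ6] = [16, 28, 17]
r4 m[E→φ1] = [16, 22, 13]
r4 m[E→φ3] = [12, 13, 12]
r4 m[E→φ6] = [16, 13, 11]
r4 m[D→φ2] = [0, 0, 0]
r5 m[φ0→C] = [20, 22, 24]
r5 m[φ0→H] = [23, 24, 23]
r5 m[φ1→C] = [16, 14, 22]
r5 m[φ1→E] = [26, 22, 25]
r5 m[φ2→C] = [0, 0, 0]
r5 m[φ2→D] = [33, 35, 29]
r5 m[φ3→H] = [14, 13, 20]
r5 m[φ3→E] = [21, 22, 17]
r5 m[φ4→C] = [21, 26, 24]
r5 m[φ4→H] = [24, 28, 26]
r5 m[φ5→C] = [21, 17, 17]
r5 m[φ5→H] = [23, 27, 20]
r5 m[φ6→H] = [15, 16, 13]
r5 m[φ6→E] = [19, 17, 20]
r5 m[C→φ0] = [23, 25, 29]
r5 m[C→φ1] = [22, 27, 26]
r5 m[C→φ2] = [29, 33, 40]
r5 m[C→φ4] = [23, 20, 31]
r5 m[C→φ5] = [19, 27, 34]
r5 m[H→φ0] = [20, 35, 22]
r5 m[H→φ3] = [15, 32, 15]
r5 m[H→φ4] = [20, 28, 20]
r5 m[H→φ5] = [17, 29, 22]
r5 m[H→φ6] = [16, 28, 17]
r5 m[E→φ1] = [16, 22, 13]
r5 m[E→φ3] = [12, 13, 12]
r5 m[E→φ6] = [16, 13, 11]
r5 m[D→φ2] = [0, 0, 0]
r6 m[φ0→C] = [20, 22, 24]
r6 m[φ0→H] = [23, 24, 23]
r6 m[φ1→C] = [16, 14, 22]
r6 m[φ1→E] = [26, 22, 25]
r6 m[φ2→C] = [0, 0, 0]
r6 m[φ2→D] = [33, 35, 29]
r6 m[φ3→H] = [14, 13, 20]
r6 m[φ3→E] = [21, 22, 17]
r6 m[φ4→C] = [21, 26, 24]
r6 m[φ4→H] = [24, 28, 26]
r6 m[φ5→C] = [21, 17, 17]
r6 m[φ5→H] = [23, 27, 20]
r6 m[φ6→H] = [15, 16, 13]
r6 m[φ6→E] = [19, 17, 20]
r6 m[C→φ0] = [58, 57, 63]
r6 m[C→φ1] = [62, 65, 65]
r6 m[C→φ2] = [78, 79, 87]
r6 m[C→φ4] = [57, 53, 63]
r6 m[C→φ5] = [57, 62, 70]
r6 m[H→φ0] = [76, 84, 79]
r6 m[H→φ3] = [85, 95, 82]
r6 m[H→φ4] = [75, 80, 76]
r6 m[H→φ5] = [76, 81, 82]
r6 m[H→φ6] = [84, 92, 89]
r6 m[E→φ1] = [40, 39, 37]
r6 m[E→φ3] = [45, 39, 45]
r6 m[E→φ6] = [47, 44, 42]
r6 m[D→φ2] = [0, 0, 0]
r7 m[φ0→C] = [76, 78, 81]
r7 m[φ0→H] = [58, 59, 58]
r7 m[φ1→C] = [39, 38, 46]
r7 m[φ1→E] = [66, 62, 65]
r7 m[φ2→C] = [0, 0, 0]
r7 m[φ2→D] = [79, 81, 78]
r7 m[φ3→H] = [46, 46, 48]
r7 m[φ3→E] = [90, 91, 87]
r7 m[φ4→C] = [76, 82, 79]
r7 m[φ4→H] = [58, 61, 59]
r7 m[φ5→C] = [80, 76, 76]
r7 m[φ5→H] = [61, 65, 58]
r7 m[φ6→H] = [46, 47, 44]
r7 m[φ6→E] = [87, 89, 88]
r7 m[C→φ0] = [58, 57, 63]
r7 m[C→φ1] = [62, 65, 65]
r7 m[C→φ2] = [78, 79, 87]
r7 m[C→φ4] = [57, 53, 63]
r7 m[C→φ5] = [57, 62, 70]
r7 m[H→φ0] = [76, 84, 79]
r7 m[H→φ3] = [85, 95, 82]
r7 m[H→φ4] = [75, 80, 76]
r7 m[H→φ5] = [76, 81, 82]
r7 m[H→φ6] = [84, 92, 89]
r7 m[E→φ1] = [40, 39, 37]
r7 m[E→φ3] = [45, 39, 45]
r7 m[E→φ6] = [47, 44, 42]
r7 m[D→φ2] = [0, 0, 0]
r8 m[φ0→C] = [76, 78, 81]
r8 m[φ0→H] = [58, 59, 58]
r8 m[φ1→C] = [39, 38, 46]
r8 m[φ1→E] = [66, 62, 65]
r8 m[φ2→C] = [0, 0, 0]
r8 m[φ2→D] = [79, 81, 78]
r8 m[φ3→H] = [46, 46, 48]
r8 m[φ3→E] = [90, 91, 87]
r8 m[φ4→C] = [76, 82, 79]
r8 m[φ4→H] = [58, 61, 59]
r8 m[φ5→C] = [80, 76, 76]
r8 m[φ5→H] = [61, 65, 58]
r8 m[φ6→H] = [46, 47, 44]
r8 m[φ6→E] = [87, 89, 88]
r8 m[C→φ0] = [195, 196, 201]
r8 m[C→φ1] = [232, 236, 236]
r8 m[C→φ2] = [271, 274, 282]
r8 m[C→φ4] = [195, 192, 203]
r8 m[C→φ5] = [191, 198, 206]
r8 m[H→φ0] = [211, 219, 209]
r8 m[H→φ3] = [223, 232, 219]
r8 m[H→φ4] = [211, 217, 208]
r8 m[H→φ5] = [208, 213, 209]
r8 m[H→φ6] = [223, 231, 223]
r8 m[E→φ1] = [177, 180, 175]
r8 m[E→φ3] = [153, 151, 153]
r8 m[E→φ6] = [156, 153, 152]
r8 m[D→φ2] = [0, 0, 0]
r9 m[φ0→C] = [209, 213, 211]
r9 m[φ0→H] = [195, 196, 195]
r9 m[φ1→C] = [178, 176, 184]
r9 m[φ1→E] = [236, 232, 235]
r9 m[φ2→C] = [0, 0, 0]
r9 m[φ2→D] = [274, 276, 271]
r9 m[φ3→H] = [155, 154, 160]
r9 m[φ3→E] = [227, 228, 225]
r9 m[φ4→C] = [211, 214, 215]
r9 m[φ4→H] = [196, 200, 198]
r9 m[φ5→C] = [210, 208, 208]
r9 m[φ5→H] = [195, 199, 192]
r9 m[φ6→H] = [156, 156, 153]
r9 m[φ6→E] = [226, 223, 227]
r9 m[C→φ0] = [195, 196, 201]
r9 m[C→φ1] = [232, 236, 236]
r9 m[C→φ2] = [271, 274, 282]
r9 m[C→φ4] = [195, 192, 203]
r9 m[C→φ5] = [191, 198, 206]
r9 m[H→φ0] = [211, 219, 209]
r9 m[H→φ3] = [223, 232, 219]
r9 m[H→φ4] = [211, 217, 208]
r9 m[H→φ5] = [208, 213, 209]
r9 m[H→φ6] = [223, 231, 223]
r9 m[E→φ1] = [177, 180, 175]
r9 m[E→φ3] = [153, 151, 153]
r9 m[E→φ6] = [156, 153, 152]
r9 m[D→φ2] = [0, 0, 0]
no fixed point within 9 rounds

NOT CONVERGED within 9 rounds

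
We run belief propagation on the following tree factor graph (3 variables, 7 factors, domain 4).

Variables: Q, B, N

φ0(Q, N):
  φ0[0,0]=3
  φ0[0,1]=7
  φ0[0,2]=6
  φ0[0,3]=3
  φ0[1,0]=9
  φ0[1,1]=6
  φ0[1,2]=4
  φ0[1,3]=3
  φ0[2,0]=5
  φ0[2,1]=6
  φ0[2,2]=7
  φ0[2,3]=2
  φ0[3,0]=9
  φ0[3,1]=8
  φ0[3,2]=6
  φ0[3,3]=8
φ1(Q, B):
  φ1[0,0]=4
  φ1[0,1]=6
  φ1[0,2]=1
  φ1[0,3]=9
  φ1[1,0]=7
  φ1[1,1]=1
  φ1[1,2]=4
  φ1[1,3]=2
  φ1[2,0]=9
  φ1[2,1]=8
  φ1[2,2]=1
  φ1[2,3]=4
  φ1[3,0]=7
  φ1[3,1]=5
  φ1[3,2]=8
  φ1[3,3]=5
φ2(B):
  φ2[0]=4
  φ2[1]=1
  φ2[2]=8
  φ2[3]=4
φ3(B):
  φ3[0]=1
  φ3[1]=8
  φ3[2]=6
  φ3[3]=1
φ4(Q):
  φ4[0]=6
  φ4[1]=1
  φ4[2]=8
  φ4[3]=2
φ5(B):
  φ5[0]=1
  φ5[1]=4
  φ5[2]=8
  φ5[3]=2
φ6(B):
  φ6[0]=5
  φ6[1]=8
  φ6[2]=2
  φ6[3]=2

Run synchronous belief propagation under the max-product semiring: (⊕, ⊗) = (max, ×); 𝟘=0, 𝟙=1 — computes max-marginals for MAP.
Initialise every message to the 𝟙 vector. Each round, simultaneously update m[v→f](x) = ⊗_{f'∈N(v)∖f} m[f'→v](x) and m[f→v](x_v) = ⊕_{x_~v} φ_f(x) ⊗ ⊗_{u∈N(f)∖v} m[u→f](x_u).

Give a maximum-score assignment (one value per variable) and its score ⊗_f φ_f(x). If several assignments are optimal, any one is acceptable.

init: all messages = 𝟙 over 4 values
r1 m[φ0→Q] = [7, 9, 7, 9]
r1 m[φ0→N] = [9, 8, 7, 8]
r1 m[φ1→Q] = [9, 7, 9, 8]
r1 m[φ1→B] = [9, 8, 8, 9]
r1 m[φ2→B] = [4, 1, 8, 4]
r1 m[φ3→B] = [1, 8, 6, 1]
r1 m[φ4→Q] = [6, 1, 8, 2]
r1 m[φ5→B] = [1, 4, 8, 2]
r1 m[φ6→B] = [5, 8, 2, 2]
r1 m[Q→φ0] = [1, 1, 1, 1]
r1 m[Q→φ1] = [1, 1, 1, 1]
r1 m[Q→φ4] = [1, 1, 1, 1]
r1 m[B→φ1] = [1, 1, 1, 1]
r1 m[B→φ2] = [1, 1, 1, 1]
r1 m[B→φ3] = [1, 1, 1, 1]
r1 m[B→φ5] = [1, 1, 1, 1]
r1 m[B→φ6] = [1, 1, 1, 1]
r1 m[N→φ0] = [1, 1, 1, 1]
r2 m[φ0→Q] = [7, 9, 7, 9]
r2 m[φ0→N] = [9, 8, 7, 8]
r2 m[φ1→Q] = [9, 7, 9, 8]
r2 m[φ1→B] = [9, 8, 8, 9]
r2 m[φ2→B] = [4, 1, 8, 4]
r2 m[φ3→B] = [1, 8, 6, 1]
r2 m[φ4→Q] = [6, 1, 8, 2]
r2 m[φ5→B] = [1, 4, 8, 2]
r2 m[φ6→B] = [5, 8, 2, 2]
r2 m[Q→φ0] = [54, 7, 72, 16]
r2 m[Q→φ1] = [42, 9, 56, 18]
r2 m[Q→φ4] = [63, 63, 63, 72]
r2 m[B→φ1] = [20, 256, 768, 16]
r2 m[B→φ2] = [45, 2048, 768, 36]
r2 m[B→φ3] = [180, 256, 1024, 144]
r2 m[B→φ5] = [180, 512, 768, 72]
r2 m[B→φ6] = [36, 256, 3072, 72]
r2 m[N→φ0] = [1, 1, 1, 1]
r3 m[φ0→Q] = [7, 9, 7, 9]
r3 m[φ0→N] = [360, 432, 504, 162]
r3 m[φ1→Q] = [1536, 3072, 2048, 6144]
r3 m[φ1→B] = [504, 448, 144, 378]
r3 m[φ2→B] = [4, 1, 8, 4]
r3 m[φ3→B] = [1, 8, 6, 1]
r3 m[φ4→Q] = [6, 1, 8, 2]
r3 m[φ5→B] = [1, 4, 8, 2]
r3 m[φ6→B] = [5, 8, 2, 2]
r3 m[Q→φ0] = [54, 7, 72, 16]
r3 m[Q→φ1] = [42, 9, 56, 18]
r3 m[Q→φ4] = [63, 63, 63, 72]
r3 m[B→φ1] = [20, 256, 768, 16]
r3 m[B→φ2] = [45, 2048, 768, 36]
r3 m[B→φ3] = [180, 256, 1024, 144]
r3 m[B→φ5] = [180, 512, 768, 72]
r3 m[B→φ6] = [36, 256, 3072, 72]
r3 m[N→φ0] = [1, 1, 1, 1]
r4 m[φ0→Q] = [7, 9, 7, 9]
r4 m[φ0→N] = [360, 432, 504, 162]
r4 m[φ1→Q] = [1536, 3072, 2048, 6144]
r4 m[φ1→B] = [504, 448, 144, 378]
r4 m[φ2→B] = [4, 1, 8, 4]
r4 m[φ3→B] = [1, 8, 6, 1]
r4 m[φ4→Q] = [6, 1, 8, 2]
r4 m[φ5→B] = [1, 4, 8, 2]
r4 m[φ6→B] = [5, 8, 2, 2]
r4 m[Q→φ0] = [9216, 3072, 16384, 12288]
r4 m[Q→φ1] = [42, 9, 56, 18]
r4 m[Q→φ4] = [10752, 27648, 14336, 55296]
r4 m[B→φ1] = [20, 256, 768, 16]
r4 m[B→φ2] = [2520, 114688, 13824, 1512]
r4 m[B→φ3] = [10080, 14336, 18432, 6048]
r4 m[B→φ5] = [10080, 28672, 13824, 3024]
r4 m[B→φ6] = [2016, 14336, 55296, 3024]
r4 m[N→φ0] = [1, 1, 1, 1]
r5 m[φ0→Q] = [7, 9, 7, 9]
r5 m[φ0→N] = [110592, 98304, 114688, 98304]
r5 m[φ1→Q] = [1536, 3072, 2048, 6144]
r5 m[φ1→B] = [504, 448, 144, 378]
r5 m[φ2→B] = [4, 1, 8, 4]
r5 m[φ3→B] = [1, 8, 6, 1]
r5 m[φ4→Q] = [6, 1, 8, 2]
r5 m[φ5→B] = [1, 4, 8, 2]
r5 m[φ6→B] = [5, 8, 2, 2]
r5 m[Q→φ0] = [9216, 3072, 16384, 12288]
r5 m[Q→φ1] = [42, 9, 56, 18]
r5 m[Q→φ4] = [10752, 27648, 14336, 55296]
r5 m[B→φ1] = [20, 256, 768, 16]
r5 m[B→φ2] = [2520, 114688, 13824, 1512]
r5 m[B→φ3] = [10080, 14336, 18432, 6048]
r5 m[B→φ5] = [10080, 28672, 13824, 3024]
r5 m[B→φ6] = [2016, 14336, 55296, 3024]
r5 m[N→φ0] = [1, 1, 1, 1]
r6 m[φ0→Q] = [7, 9, 7, 9]
r6 m[φ0→N] = [110592, 98304, 114688, 98304]
r6 m[φ1→Q] = [1536, 3072, 2048, 6144]
r6 m[φ1→B] = [504, 448, 144, 378]
r6 m[φ2→B] = [4, 1, 8, 4]
r6 m[φ3→B] = [1, 8, 6, 1]
r6 m[φ4→Q] = [6, 1, 8, 2]
r6 m[φ5→B] = [1, 4, 8, 2]
r6 m[φ6→B] = [5, 8, 2, 2]
r6 m[Q→φ0] = [9216, 3072, 16384, 12288]
r6 m[Q→φ1] = [42, 9, 56, 18]
r6 m[Q→φ4] = [10752, 27648, 14336, 55296]
r6 m[B→φ1] = [20, 256, 768, 16]
r6 m[B→φ2] = [2520, 114688, 13824, 1512]
r6 m[B→φ3] = [10080, 14336, 18432, 6048]
r6 m[B→φ5] = [10080, 28672, 13824, 3024]
r6 m[B→φ6] = [2016, 14336, 55296, 3024]
r6 m[N→φ0] = [1, 1, 1, 1]
fixed point reached at round 6
traceback from Q: (Q=2, B=1, N=2), score=114688

assignment: (Q=2, B=1, N=2); score = 114688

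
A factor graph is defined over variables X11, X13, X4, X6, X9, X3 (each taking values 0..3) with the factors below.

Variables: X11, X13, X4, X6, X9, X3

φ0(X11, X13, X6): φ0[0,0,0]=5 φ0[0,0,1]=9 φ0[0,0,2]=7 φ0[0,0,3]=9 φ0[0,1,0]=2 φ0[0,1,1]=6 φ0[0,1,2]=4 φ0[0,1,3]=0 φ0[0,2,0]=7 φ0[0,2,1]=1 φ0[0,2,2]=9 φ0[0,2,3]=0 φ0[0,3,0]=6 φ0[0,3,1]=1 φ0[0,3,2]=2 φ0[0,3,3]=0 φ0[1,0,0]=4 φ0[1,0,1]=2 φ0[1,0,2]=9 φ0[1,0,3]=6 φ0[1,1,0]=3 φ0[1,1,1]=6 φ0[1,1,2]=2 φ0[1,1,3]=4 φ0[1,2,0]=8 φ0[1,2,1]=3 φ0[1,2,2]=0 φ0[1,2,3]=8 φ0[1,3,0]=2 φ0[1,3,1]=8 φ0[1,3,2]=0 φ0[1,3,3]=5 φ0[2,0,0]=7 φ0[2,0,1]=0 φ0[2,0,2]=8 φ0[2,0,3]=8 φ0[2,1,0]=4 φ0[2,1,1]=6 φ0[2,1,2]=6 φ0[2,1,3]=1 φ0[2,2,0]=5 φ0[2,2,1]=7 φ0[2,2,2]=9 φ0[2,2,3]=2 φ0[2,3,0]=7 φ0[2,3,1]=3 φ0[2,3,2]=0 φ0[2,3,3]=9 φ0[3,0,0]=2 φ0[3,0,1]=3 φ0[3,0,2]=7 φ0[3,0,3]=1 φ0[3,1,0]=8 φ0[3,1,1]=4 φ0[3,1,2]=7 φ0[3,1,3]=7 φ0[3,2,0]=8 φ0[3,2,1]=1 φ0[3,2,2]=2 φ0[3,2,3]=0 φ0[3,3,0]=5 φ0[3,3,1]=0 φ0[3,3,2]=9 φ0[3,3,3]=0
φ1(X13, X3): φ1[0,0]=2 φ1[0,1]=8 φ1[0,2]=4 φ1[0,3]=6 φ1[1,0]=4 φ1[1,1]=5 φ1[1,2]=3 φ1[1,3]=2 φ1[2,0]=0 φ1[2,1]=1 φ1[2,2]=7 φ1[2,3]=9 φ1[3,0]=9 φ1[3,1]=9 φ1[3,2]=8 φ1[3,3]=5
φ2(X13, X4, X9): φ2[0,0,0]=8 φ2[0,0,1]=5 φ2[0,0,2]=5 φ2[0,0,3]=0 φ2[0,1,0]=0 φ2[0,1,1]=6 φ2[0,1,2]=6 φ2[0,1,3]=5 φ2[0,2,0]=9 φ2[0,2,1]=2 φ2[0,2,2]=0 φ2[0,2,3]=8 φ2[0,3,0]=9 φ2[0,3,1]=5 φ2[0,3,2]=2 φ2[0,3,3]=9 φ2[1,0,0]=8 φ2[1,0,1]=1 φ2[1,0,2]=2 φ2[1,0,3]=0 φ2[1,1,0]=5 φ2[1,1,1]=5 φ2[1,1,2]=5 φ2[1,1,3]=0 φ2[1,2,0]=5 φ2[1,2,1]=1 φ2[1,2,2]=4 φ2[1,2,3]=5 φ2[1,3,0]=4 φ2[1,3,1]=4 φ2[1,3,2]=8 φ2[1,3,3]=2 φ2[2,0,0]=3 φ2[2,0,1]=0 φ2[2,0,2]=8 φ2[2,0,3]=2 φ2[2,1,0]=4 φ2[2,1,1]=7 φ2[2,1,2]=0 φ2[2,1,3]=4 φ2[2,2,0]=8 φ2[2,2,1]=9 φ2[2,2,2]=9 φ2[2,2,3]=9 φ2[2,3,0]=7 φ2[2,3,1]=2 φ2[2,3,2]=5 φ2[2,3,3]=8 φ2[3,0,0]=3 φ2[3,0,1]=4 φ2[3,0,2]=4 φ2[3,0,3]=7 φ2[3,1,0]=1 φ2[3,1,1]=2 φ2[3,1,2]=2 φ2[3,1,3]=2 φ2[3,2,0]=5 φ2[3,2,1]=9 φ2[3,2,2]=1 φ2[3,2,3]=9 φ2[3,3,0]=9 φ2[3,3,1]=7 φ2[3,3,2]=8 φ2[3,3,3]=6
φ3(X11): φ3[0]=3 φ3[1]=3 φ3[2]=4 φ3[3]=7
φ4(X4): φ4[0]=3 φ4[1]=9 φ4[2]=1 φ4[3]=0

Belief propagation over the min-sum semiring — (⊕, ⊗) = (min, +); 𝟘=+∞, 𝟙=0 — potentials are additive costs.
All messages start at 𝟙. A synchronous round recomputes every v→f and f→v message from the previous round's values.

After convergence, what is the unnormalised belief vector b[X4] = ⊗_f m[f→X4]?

b[X4] = [6, 12, 7, 5]

init: all messages = 𝟙 over 4 values
r1 m[φ0→X11] = [0, 0, 0, 0]
r1 m[φ0→X13] = [0, 0, 0, 0]
r1 m[φ0→X6] = [2, 0, 0, 0]
r1 m[φ1→X13] = [2, 2, 0, 5]
r1 m[φ1→X3] = [0, 1, 3, 2]
r1 m[φ2→X13] = [0, 0, 0, 1]
r1 m[φ2→X4] = [0, 0, 0, 2]
r1 m[φ2→X9] = [0, 0, 0, 0]
r1 m[φ3→X11] = [3, 3, 4, 7]
r1 m[φ4→X4] = [3, 9, 1, 0]
r1 m[X11→φ0] = [0, 0, 0, 0]
r1 m[X11→φ3] = [0, 0, 0, 0]
r1 m[X13→φ0] = [0, 0, 0, 0]
r1 m[X13→φ1] = [0, 0, 0, 0]
r1 m[X13→φ2] = [0, 0, 0, 0]
r1 m[X4→φ2] = [0, 0, 0, 0]
r1 m[X4→φ4] = [0, 0, 0, 0]
r1 m[X6→φ0] = [0, 0, 0, 0]
r1 m[X9→φ2] = [0, 0, 0, 0]
r1 m[X3→φ1] = [0, 0, 0, 0]
r2 m[φ0→X11] = [0, 0, 0, 0]
r2 m[φ0→X13] = [0, 0, 0, 0]
r2 m[φ0→X6] = [2, 0, 0, 0]
r2 m[φ1→X13] = [2, 2, 0, 5]
r2 m[φ1→X3] = [0, 1, 3, 2]
r2 m[φ2→X13] = [0, 0, 0, 1]
r2 m[φ2→X4] = [0, 0, 0, 2]
r2 m[φ2→X9] = [0, 0, 0, 0]
r2 m[φ3→X11] = [3, 3, 4, 7]
r2 m[φ4→X4] = [3, 9, 1, 0]
r2 m[X11→φ0] = [3, 3, 4, 7]
r2 m[X11→φ3] = [0, 0, 0, 0]
r2 m[X13→φ0] = [2, 2, 0, 6]
r2 m[X13→φ1] = [0, 0, 0, 1]
r2 m[X13→φ2] = [2, 2, 0, 5]
r2 m[X4→φ2] = [3, 9, 1, 0]
r2 m[X4→φ4] = [0, 0, 0, 2]
r2 m[X6→φ0] = [0, 0, 0, 0]
r2 m[X9→φ2] = [0, 0, 0, 0]
r2 m[X3→φ1] = [0, 0, 0, 0]
r3 m[φ0→X11] = [0, 0, 2, 0]
r3 m[φ0→X13] = [4, 3, 3, 3]
r3 m[φ0→X6] = [7, 4, 3, 3]
r3 m[φ1→X13] = [2, 2, 0, 5]
r3 m[φ1→X3] = [0, 1, 3, 2]
r3 m[φ2→X13] = [1, 2, 2, 2]
r3 m[φ2→X4] = [0, 0, 2, 2]
r3 m[φ2→X9] = [6, 2, 3, 4]
r3 m[φ3→X11] = [3, 3, 4, 7]
r3 m[φ4→X4] = [3, 9, 1, 0]
r3 m[X11→φ0] = [3, 3, 4, 7]
r3 m[X11→φ3] = [0, 0, 0, 0]
r3 m[X13→φ0] = [2, 2, 0, 6]
r3 m[X13→φ1] = [0, 0, 0, 1]
r3 m[X13→φ2] = [2, 2, 0, 5]
r3 m[X4→φ2] = [3, 9, 1, 0]
r3 m[X4→φ4] = [0, 0, 0, 2]
r3 m[X6→φ0] = [0, 0, 0, 0]
r3 m[X9→φ2] = [0, 0, 0, 0]
r3 m[X3→φ1] = [0, 0, 0, 0]
r4 m[φ0→X11] = [0, 0, 2, 0]
r4 m[φ0→X13] = [4, 3, 3, 3]
r4 m[φ0→X6] = [7, 4, 3, 3]
r4 m[φ1→X13] = [2, 2, 0, 5]
r4 m[φ1→X3] = [0, 1, 3, 2]
r4 m[φ2→X13] = [1, 2, 2, 2]
r4 m[φ2→X4] = [0, 0, 2, 2]
r4 m[φ2→X9] = [6, 2, 3, 4]
r4 m[φ3→X11] = [3, 3, 4, 7]
r4 m[φ4→X4] = [3, 9, 1, 0]
r4 m[X11→φ0] = [3, 3, 4, 7]
r4 m[X11→φ3] = [0, 0, 2, 0]
r4 m[X13→φ0] = [3, 4, 2, 7]
r4 m[X13→φ1] = [5, 5, 5, 5]
r4 m[X13→φ2] = [6, 5, 3, 8]
r4 m[X4→φ2] = [3, 9, 1, 0]
r4 m[X4→φ4] = [0, 0, 2, 2]
r4 m[X6→φ0] = [0, 0, 0, 0]
r4 m[X9→φ2] = [0, 0, 0, 0]
r4 m[X3→φ1] = [0, 0, 0, 0]
r5 m[φ0→X11] = [2, 2, 3, 2]
r5 m[φ0→X13] = [4, 3, 3, 3]
r5 m[φ0→X6] = [9, 6, 5, 5]
r5 m[φ1→X13] = [2, 2, 0, 5]
r5 m[φ1→X3] = [5, 6, 8, 7]
r5 m[φ2→X13] = [1, 2, 2, 2]
r5 m[φ2→X4] = [3, 3, 6, 5]
r5 m[φ2→X9] = [9, 5, 7, 7]
r5 m[φ3→X11] = [3, 3, 4, 7]
r5 m[φ4→X4] = [3, 9, 1, 0]
r5 m[X11→φ0] = [3, 3, 4, 7]
r5 m[X11→φ3] = [0, 0, 2, 0]
r5 m[X13→φ0] = [3, 4, 2, 7]
r5 m[X13→φ1] = [5, 5, 5, 5]
r5 m[X13→φ2] = [6, 5, 3, 8]
r5 m[X4→φ2] = [3, 9, 1, 0]
r5 m[X4→φ4] = [0, 0, 2, 2]
r5 m[X6→φ0] = [0, 0, 0, 0]
r5 m[X9→φ2] = [0, 0, 0, 0]
r5 m[X3→φ1] = [0, 0, 0, 0]
r6 m[φ0→X11] = [2, 2, 3, 2]
r6 m[φ0→X13] = [4, 3, 3, 3]
r6 m[φ0→X6] = [9, 6, 5, 5]
r6 m[φ1→X13] = [2, 2, 0, 5]
r6 m[φ1→X3] = [5, 6, 8, 7]
r6 m[φ2→X13] = [1, 2, 2, 2]
r6 m[φ2→X4] = [3, 3, 6, 5]
r6 m[φ2→X9] = [9, 5, 7, 7]
r6 m[φ3→X11] = [3, 3, 4, 7]
r6 m[φ4→X4] = [3, 9, 1, 0]
r6 m[X11→φ0] = [3, 3, 4, 7]
r6 m[X11→φ3] = [2, 2, 3, 2]
r6 m[X13→φ0] = [3, 4, 2, 7]
r6 m[X13→φ1] = [5, 5, 5, 5]
r6 m[X13→φ2] = [6, 5, 3, 8]
r6 m[X4→φ2] = [3, 9, 1, 0]
r6 m[X4→φ4] = [3, 3, 6, 5]
r6 m[X6→φ0] = [0, 0, 0, 0]
r6 m[X9→φ2] = [0, 0, 0, 0]
r6 m[X3→φ1] = [0, 0, 0, 0]
r7 m[φ0→X11] = [2, 2, 3, 2]
r7 m[φ0→X13] = [4, 3, 3, 3]
r7 m[φ0→X6] = [9, 6, 5, 5]
r7 m[φ1→X13] = [2, 2, 0, 5]
r7 m[φ1→X3] = [5, 6, 8, 7]
r7 m[φ2→X13] = [1, 2, 2, 2]
r7 m[φ2→X4] = [3, 3, 6, 5]
r7 m[φ2→X9] = [9, 5, 7, 7]
r7 m[φ3→X11] = [3, 3, 4, 7]
r7 m[φ4→X4] = [3, 9, 1, 0]
r7 m[X11→φ0] = [3, 3, 4, 7]
r7 m[X11→φ3] = [2, 2, 3, 2]
r7 m[X13→φ0] = [3, 4, 2, 7]
r7 m[X13→φ1] = [5, 5, 5, 5]
r7 m[X13→φ2] = [6, 5, 3, 8]
r7 m[X4→φ2] = [3, 9, 1, 0]
r7 m[X4→φ4] = [3, 3, 6, 5]
r7 m[X6→φ0] = [0, 0, 0, 0]
r7 m[X9→φ2] = [0, 0, 0, 0]
r7 m[X3→φ1] = [0, 0, 0, 0]
fixed point reached at round 7
b[X4] = ⊗ incoming = [6, 12, 7, 5]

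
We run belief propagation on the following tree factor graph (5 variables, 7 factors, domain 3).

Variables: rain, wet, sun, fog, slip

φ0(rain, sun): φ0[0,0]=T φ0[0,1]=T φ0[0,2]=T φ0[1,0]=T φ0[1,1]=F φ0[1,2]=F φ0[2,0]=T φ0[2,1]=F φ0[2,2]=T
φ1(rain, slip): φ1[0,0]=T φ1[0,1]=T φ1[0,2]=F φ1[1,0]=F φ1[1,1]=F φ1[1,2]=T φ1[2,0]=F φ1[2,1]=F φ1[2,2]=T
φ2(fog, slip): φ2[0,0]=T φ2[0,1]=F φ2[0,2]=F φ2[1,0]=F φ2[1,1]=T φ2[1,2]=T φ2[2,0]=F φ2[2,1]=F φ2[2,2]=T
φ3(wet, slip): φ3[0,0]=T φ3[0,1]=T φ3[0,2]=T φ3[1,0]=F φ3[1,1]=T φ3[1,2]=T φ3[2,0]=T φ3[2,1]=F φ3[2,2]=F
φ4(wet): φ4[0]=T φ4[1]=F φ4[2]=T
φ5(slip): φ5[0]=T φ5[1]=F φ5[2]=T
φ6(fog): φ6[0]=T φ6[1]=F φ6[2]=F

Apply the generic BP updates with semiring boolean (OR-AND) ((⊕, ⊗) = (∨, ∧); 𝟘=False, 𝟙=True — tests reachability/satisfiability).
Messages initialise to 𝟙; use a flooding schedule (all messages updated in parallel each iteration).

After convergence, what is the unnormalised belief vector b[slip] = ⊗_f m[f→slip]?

b[slip] = [T, F, F]

init: all messages = 𝟙 over 3 values
r1 m[φ0→rain] = [T, T, T]
r1 m[φ0→sun] = [T, T, T]
r1 m[φ1→rain] = [T, T, T]
r1 m[φ1→slip] = [T, T, T]
r1 m[φ2→fog] = [T, T, T]
r1 m[φ2→slip] = [T, T, T]
r1 m[φ3→wet] = [T, T, T]
r1 m[φ3→slip] = [T, T, T]
r1 m[φ4→wet] = [T, F, T]
r1 m[φ5→slip] = [T, F, T]
r1 m[φ6→fog] = [T, F, F]
r1 m[rain→φ0] = [T, T, T]
r1 m[rain→φ1] = [T, T, T]
r1 m[wet→φ3] = [T, T, T]
r1 m[wet→φ4] = [T, T, T]
r1 m[sun→φ0] = [T, T, T]
r1 m[fog→φ2] = [T, T, T]
r1 m[fog→φ6] = [T, T, T]
r1 m[slip→φ1] = [T, T, T]
r1 m[slip→φ2] = [T, T, T]
r1 m[slip→φ3] = [T, T, T]
r1 m[slip→φ5] = [T, T, T]
r2 m[φ0→rain] = [T, T, T]
r2 m[φ0→sun] = [T, T, T]
r2 m[φ1→rain] = [T, T, T]
r2 m[φ1→slip] = [T, T, T]
r2 m[φ2→fog] = [T, T, T]
r2 m[φ2→slip] = [T, T, T]
r2 m[φ3→wet] = [T, T, T]
r2 m[φ3→slip] = [T, T, T]
r2 m[φ4→wet] = [T, F, T]
r2 m[φ5→slip] = [T, F, T]
r2 m[φ6→fog] = [T, F, F]
r2 m[rain→φ0] = [T, T, T]
r2 m[rain→φ1] = [T, T, T]
r2 m[wet→φ3] = [T, F, T]
r2 m[wet→φ4] = [T, T, T]
r2 m[sun→φ0] = [T, T, T]
r2 m[fog→φ2] = [T, F, F]
r2 m[fog→φ6] = [T, T, T]
r2 m[slip→φ1] = [T, F, T]
r2 m[slip→φ2] = [T, F, T]
r2 m[slip→φ3] = [T, F, T]
r2 m[slip→φ5] = [T, T, T]
r3 m[φ0→rain] = [T, T, T]
r3 m[φ0→sun] = [T, T, T]
r3 m[φ1→rain] = [T, T, T]
r3 m[φ1→slip] = [T, T, T]
r3 m[φ2→fog] = [T, T, T]
r3 m[φ2→slip] = [T, F, F]
r3 m[φ3→wet] = [T, T, T]
r3 m[φ3→slip] = [T, T, T]
r3 m[φ4→wet] = [T, F, T]
r3 m[φ5→slip] = [T, F, T]
r3 m[φ6→fog] = [T, F, F]
r3 m[rain→φ0] = [T, T, T]
r3 m[rain→φ1] = [T, T, T]
r3 m[wet→φ3] = [T, F, T]
r3 m[wet→φ4] = [T, T, T]
r3 m[sun→φ0] = [T, T, T]
r3 m[fog→φ2] = [T, F, F]
r3 m[fog→φ6] = [T, T, T]
r3 m[slip→φ1] = [T, F, T]
r3 m[slip→φ2] = [T, F, T]
r3 m[slip→φ3] = [T, F, T]
r3 m[slip→φ5] = [T, T, T]
r4 m[φ0→rain] = [T, T, T]
r4 m[φ0→sun] = [T, T, T]
r4 m[φ1→rain] = [T, T, T]
r4 m[φ1→slip] = [T, T, T]
r4 m[φ2→fog] = [T, T, T]
r4 m[φ2→slip] = [T, F, F]
r4 m[φ3→wet] = [T, T, T]
r4 m[φ3→slip] = [T, T, T]
r4 m[φ4→wet] = [T, F, T]
r4 m[φ5→slip] = [T, F, T]
r4 m[φ6→fog] = [T, F, F]
r4 m[rain→φ0] = [T, T, T]
r4 m[rain→φ1] = [T, T, T]
r4 m[wet→φ3] = [T, F, T]
r4 m[wet→φ4] = [T, T, T]
r4 m[sun→φ0] = [T, T, T]
r4 m[fog→φ2] = [T, F, F]
r4 m[fog→φ6] = [T, T, T]
r4 m[slip→φ1] = [T, F, F]
r4 m[slip→φ2] = [T, F, T]
r4 m[slip→φ3] = [T, F, F]
r4 m[slip→φ5] = [T, F, F]
r5 m[φ0→rain] = [T, T, T]
r5 m[φ0→sun] = [T, T, T]
r5 m[φ1→rain] = [T, F, F]
r5 m[φ1→slip] = [T, T, T]
r5 m[φ2→fog] = [T, T, T]
r5 m[φ2→slip] = [T, F, F]
r5 m[φ3→wet] = [T, F, T]
r5 m[φ3→slip] = [T, T, T]
r5 m[φ4→wet] = [T, F, T]
r5 m[φ5→slip] = [T, F, T]
r5 m[φ6→fog] = [T, F, F]
r5 m[rain→φ0] = [T, T, T]
r5 m[rain→φ1] = [T, T, T]
r5 m[wet→φ3] = [T, F, T]
r5 m[wet→φ4] = [T, T, T]
r5 m[sun→φ0] = [T, T, T]
r5 m[fog→φ2] = [T, F, F]
r5 m[fog→φ6] = [T, T, T]
r5 m[slip→φ1] = [T, F, F]
r5 m[slip→φ2] = [T, F, T]
r5 m[slip→φ3] = [T, F, F]
r5 m[slip→φ5] = [T, F, F]
r6 m[φ0→rain] = [T, T, T]
r6 m[φ0→sun] = [T, T, T]
r6 m[φ1→rain] = [T, F, F]
r6 m[φ1→slip] = [T, T, T]
r6 m[φ2→fog] = [T, T, T]
r6 m[φ2→slip] = [T, F, F]
r6 m[φ3→wet] = [T, F, T]
r6 m[φ3→slip] = [T, T, T]
r6 m[φ4→wet] = [T, F, T]
r6 m[φ5→slip] = [T, F, T]
r6 m[φ6→fog] = [T, F, F]
r6 m[rain→φ0] = [T, F, F]
r6 m[rain→φ1] = [T, T, T]
r6 m[wet→φ3] = [T, F, T]
r6 m[wet→φ4] = [T, F, T]
r6 m[sun→φ0] = [T, T, T]
r6 m[fog→φ2] = [T, F, F]
r6 m[fog→φ6] = [T, T, T]
r6 m[slip→φ1] = [T, F, F]
r6 m[slip→φ2] = [T, F, T]
r6 m[slip→φ3] = [T, F, F]
r6 m[slip→φ5] = [T, F, F]
r7 m[φ0→rain] = [T, T, T]
r7 m[φ0→sun] = [T, T, T]
r7 m[φ1→rain] = [T, F, F]
r7 m[φ1→slip] = [T, T, T]
r7 m[φ2→fog] = [T, T, T]
r7 m[φ2→slip] = [T, F, F]
r7 m[φ3→wet] = [T, F, T]
r7 m[φ3→slip] = [T, T, T]
r7 m[φ4→wet] = [T, F, T]
r7 m[φ5→slip] = [T, F, T]
r7 m[φ6→fog] = [T, F, F]
r7 m[rain→φ0] = [T, F, F]
r7 m[rain→φ1] = [T, T, T]
r7 m[wet→φ3] = [T, F, T]
r7 m[wet→φ4] = [T, F, T]
r7 m[sun→φ0] = [T, T, T]
r7 m[fog→φ2] = [T, F, F]
r7 m[fog→φ6] = [T, T, T]
r7 m[slip→φ1] = [T, F, F]
r7 m[slip→φ2] = [T, F, T]
r7 m[slip→φ3] = [T, F, F]
r7 m[slip→φ5] = [T, F, F]
fixed point reached at round 7
b[slip] = ⊗ incoming = [T, F, F]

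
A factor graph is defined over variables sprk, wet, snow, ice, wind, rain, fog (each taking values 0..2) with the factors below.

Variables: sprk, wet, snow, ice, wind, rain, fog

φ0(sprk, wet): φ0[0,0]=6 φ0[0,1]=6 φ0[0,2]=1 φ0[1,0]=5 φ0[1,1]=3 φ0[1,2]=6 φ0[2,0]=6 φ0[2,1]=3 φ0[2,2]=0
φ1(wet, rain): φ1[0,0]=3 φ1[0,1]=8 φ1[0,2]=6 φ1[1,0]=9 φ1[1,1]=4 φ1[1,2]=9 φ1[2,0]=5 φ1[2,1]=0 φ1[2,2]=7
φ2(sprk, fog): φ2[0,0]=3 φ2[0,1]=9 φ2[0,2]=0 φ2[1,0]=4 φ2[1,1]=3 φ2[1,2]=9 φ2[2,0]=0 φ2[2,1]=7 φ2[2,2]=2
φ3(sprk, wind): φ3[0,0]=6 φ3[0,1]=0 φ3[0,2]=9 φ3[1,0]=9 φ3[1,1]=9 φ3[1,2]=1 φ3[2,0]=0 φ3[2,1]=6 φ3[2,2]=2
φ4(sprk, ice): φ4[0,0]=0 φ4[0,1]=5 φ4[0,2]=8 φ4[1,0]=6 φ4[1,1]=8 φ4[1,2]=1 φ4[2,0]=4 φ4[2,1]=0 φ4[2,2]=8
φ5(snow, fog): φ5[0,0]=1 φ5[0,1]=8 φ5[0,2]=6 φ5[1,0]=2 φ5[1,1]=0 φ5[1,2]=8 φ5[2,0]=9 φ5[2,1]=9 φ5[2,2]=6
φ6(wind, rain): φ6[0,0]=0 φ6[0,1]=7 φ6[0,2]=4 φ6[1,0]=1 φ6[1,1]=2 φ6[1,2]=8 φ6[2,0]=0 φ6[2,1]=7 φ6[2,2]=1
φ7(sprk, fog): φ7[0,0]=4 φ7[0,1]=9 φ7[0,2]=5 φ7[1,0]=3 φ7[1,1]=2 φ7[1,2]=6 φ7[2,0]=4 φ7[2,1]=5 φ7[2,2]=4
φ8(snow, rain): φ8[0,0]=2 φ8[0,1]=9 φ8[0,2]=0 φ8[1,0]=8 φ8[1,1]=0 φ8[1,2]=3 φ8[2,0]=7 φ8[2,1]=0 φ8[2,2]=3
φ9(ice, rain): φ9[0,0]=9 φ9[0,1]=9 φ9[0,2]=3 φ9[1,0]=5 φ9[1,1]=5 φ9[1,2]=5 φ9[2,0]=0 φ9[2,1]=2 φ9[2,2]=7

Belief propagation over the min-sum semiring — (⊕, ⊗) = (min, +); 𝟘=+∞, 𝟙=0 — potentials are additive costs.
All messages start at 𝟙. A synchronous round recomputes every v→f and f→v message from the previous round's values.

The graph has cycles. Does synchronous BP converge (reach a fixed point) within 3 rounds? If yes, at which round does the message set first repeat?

NOT CONVERGED within 3 rounds

init: all messages = 𝟙 over 3 values
r1 m[φ0→sprk] = [1, 3, 0]
r1 m[φ0→wet] = [5, 3, 0]
r1 m[φ1→wet] = [3, 4, 0]
r1 m[φ1→rain] = [3, 0, 6]
r1 m[φ2→sprk] = [0, 3, 0]
r1 m[φ2→fog] = [0, 3, 0]
r1 m[φ3→sprk] = [0, 1, 0]
r1 m[φ3→wind] = [0, 0, 1]
r1 m[φ4→sprk] = [0, 1, 0]
r1 m[φ4→ice] = [0, 0, 1]
r1 m[φ5→snow] = [1, 0, 6]
r1 m[φ5→fog] = [1, 0, 6]
r1 m[φ6→wind] = [0, 1, 0]
r1 m[φ6→rain] = [0, 2, 1]
r1 m[φ7→sprk] = [4, 2, 4]
r1 m[φ7→fog] = [3, 2, 4]
r1 m[φ8→snow] = [0, 0, 0]
r1 m[φ8→rain] = [2, 0, 0]
r1 m[φ9→ice] = [3, 5, 0]
r1 m[φ9→rain] = [0, 2, 3]
r1 m[sprk→φ0] = [0, 0, 0]
r1 m[sprk→φ2] = [0, 0, 0]
r1 m[sprk→φ3] = [0, 0, 0]
r1 m[sprk→φ4] = [0, 0, 0]
r1 m[sprk→φ7] = [0, 0, 0]
r1 m[wet→φ0] = [0, 0, 0]
r1 m[wet→φ1] = [0, 0, 0]
r1 m[snow→φ5] = [0, 0, 0]
r1 m[snow→φ8] = [0, 0, 0]
r1 m[ice→φ4] = [0, 0, 0]
r1 m[ice→φ9] = [0, 0, 0]
r1 m[wind→φ3] = [0, 0, 0]
r1 m[wind→φ6] = [0, 0, 0]
r1 m[rain→φ1] = [0, 0, 0]
r1 m[rain→φ6] = [0, 0, 0]
r1 m[rain→φ8] = [0, 0, 0]
r1 m[rain→φ9] = [0, 0, 0]
r1 m[fog→φ2] = [0, 0, 0]
r1 m[fog→φ5] = [0, 0, 0]
r1 m[fog→φ7] = [0, 0, 0]
r2 m[φ0→sprk] = [1, 3, 0]
r2 m[φ0→wet] = [5, 3, 0]
r2 m[φ1→wet] = [3, 4, 0]
r2 m[φ1→rain] = [3, 0, 6]
r2 m[φ2→sprk] = [0, 3, 0]
r2 m[φ2→fog] = [0, 3, 0]
r2 m[φ3→sprk] = [0, 1, 0]
r2 m[φ3→wind] = [0, 0, 1]
r2 m[φ4→sprk] = [0, 1, 0]
r2 m[φ4→ice] = [0, 0, 1]
r2 m[φ5→snow] = [1, 0, 6]
r2 m[φ5→fog] = [1, 0, 6]
r2 m[φ6→wind] = [0, 1, 0]
r2 m[φ6→rain] = [0, 2, 1]
r2 m[φ7→sprk] = [4, 2, 4]
r2 m[φ7→fog] = [3, 2, 4]
r2 m[φ8→snow] = [0, 0, 0]
r2 m[φ8→rain] = [2, 0, 0]
r2 m[φ9→ice] = [3, 5, 0]
r2 m[φ9→rain] = [0, 2, 3]
r2 m[sprk→φ0] = [4, 7, 4]
r2 m[sprk→φ2] = [5, 7, 4]
r2 m[sprk→φ3] = [5, 9, 4]
r2 m[sprk→φ4] = [5, 9, 4]
r2 m[sprk→φ7] = [1, 8, 0]
r2 m[wet→φ0] = [3, 4, 0]
r2 m[wet→φ1] = [5, 3, 0]
r2 m[snow→φ5] = [0, 0, 0]
r2 m[snow→φ8] = [1, 0, 6]
r2 m[ice→φ4] = [3, 5, 0]
r2 m[ice→φ9] = [0, 0, 1]
r2 m[wind→φ3] = [0, 1, 0]
r2 m[wind→φ6] = [0, 0, 1]
r2 m[rain→φ1] = [2, 4, 4]
r2 m[rain→φ6] = [5, 2, 9]
r2 m[rain→φ8] = [3, 4, 10]
r2 m[rain→φ9] = [5, 2, 7]
r2 m[fog→φ2] = [4, 2, 10]
r2 m[fog→φ5] = [3, 5, 4]
r2 m[fog→φ7] = [1, 3, 6]
r3 m[φ0→sprk] = [1, 6, 0]
r3 m[φ0→wet] = [10, 7, 4]
r3 m[φ1→wet] = [5, 8, 4]
r3 m[φ1→rain] = [5, 0, 7]
r3 m[φ2→sprk] = [7, 5, 4]
r3 m[φ2→fog] = [4, 10, 5]
r3 m[φ3→sprk] = [1, 1, 0]
r3 m[φ3→wind] = [4, 5, 6]
r3 m[φ4→sprk] = [3, 1, 5]
r3 m[φ4→ice] = [5, 4, 10]
r3 m[φ5→snow] = [4, 5, 10]
r3 m[φ5→fog] = [1, 0, 6]
r3 m[φ6→wind] = [5, 4, 5]
r3 m[φ6→rain] = [0, 2, 2]
r3 m[φ7→sprk] = [5, 4, 5]
r3 m[φ7→fog] = [4, 5, 4]
r3 m[φ8→snow] = [5, 4, 4]
r3 m[φ8→rain] = [3, 0, 1]
r3 m[φ9→ice] = [10, 7, 4]
r3 m[φ9→rain] = [1, 3, 3]
r3 m[sprk→φ0] = [4, 7, 4]
r3 m[sprk→φ2] = [5, 7, 4]
r3 m[sprk→φ3] = [5, 9, 4]
r3 m[sprk→φ4] = [5, 9, 4]
r3 m[sprk→φ7] = [1, 8, 0]
r3 m[wet→φ0] = [3, 4, 0]
r3 m[wet→φ1] = [5, 3, 0]
r3 m[snow→φ5] = [0, 0, 0]
r3 m[snow→φ8] = [1, 0, 6]
r3 m[ice→φ4] = [3, 5, 0]
r3 m[ice→φ9] = [0, 0, 1]
r3 m[wind→φ3] = [0, 1, 0]
r3 m[wind→φ6] = [0, 0, 1]
r3 m[rain→φ1] = [2, 4, 4]
r3 m[rain→φ6] = [5, 2, 9]
r3 m[rain→φ8] = [3, 4, 10]
r3 m[rain→φ9] = [5, 2, 7]
r3 m[fog→φ2] = [4, 2, 10]
r3 m[fog→φ5] = [3, 5, 4]
r3 m[fog→φ7] = [1, 3, 6]
no fixed point within 3 rounds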